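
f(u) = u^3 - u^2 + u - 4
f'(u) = 3*u^2 - 2*u + 1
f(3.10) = 19.28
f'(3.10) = 23.63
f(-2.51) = -28.62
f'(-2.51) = 24.92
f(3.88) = 43.24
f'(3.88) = 38.40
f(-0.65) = -5.35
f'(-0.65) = 3.57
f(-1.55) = -11.68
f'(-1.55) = 11.31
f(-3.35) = -56.17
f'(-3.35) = 41.37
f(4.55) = 74.04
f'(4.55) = 54.01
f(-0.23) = -4.30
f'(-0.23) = 1.62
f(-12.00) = -1888.00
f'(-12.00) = 457.00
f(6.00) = 182.00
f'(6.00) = 97.00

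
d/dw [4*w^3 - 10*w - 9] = 12*w^2 - 10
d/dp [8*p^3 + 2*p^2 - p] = 24*p^2 + 4*p - 1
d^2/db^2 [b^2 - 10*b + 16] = 2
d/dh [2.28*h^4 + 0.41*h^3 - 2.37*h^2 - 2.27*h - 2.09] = 9.12*h^3 + 1.23*h^2 - 4.74*h - 2.27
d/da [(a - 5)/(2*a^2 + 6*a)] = (-a^2 + 10*a + 15)/(2*a^2*(a^2 + 6*a + 9))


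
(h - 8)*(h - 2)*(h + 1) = h^3 - 9*h^2 + 6*h + 16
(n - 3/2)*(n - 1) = n^2 - 5*n/2 + 3/2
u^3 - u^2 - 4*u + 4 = (u - 2)*(u - 1)*(u + 2)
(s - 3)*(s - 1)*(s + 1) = s^3 - 3*s^2 - s + 3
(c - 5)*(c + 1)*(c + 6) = c^3 + 2*c^2 - 29*c - 30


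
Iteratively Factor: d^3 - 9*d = (d + 3)*(d^2 - 3*d) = (d - 3)*(d + 3)*(d)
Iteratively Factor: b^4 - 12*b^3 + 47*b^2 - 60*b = (b - 3)*(b^3 - 9*b^2 + 20*b) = b*(b - 3)*(b^2 - 9*b + 20) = b*(b - 5)*(b - 3)*(b - 4)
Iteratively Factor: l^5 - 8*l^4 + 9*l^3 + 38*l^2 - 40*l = (l + 2)*(l^4 - 10*l^3 + 29*l^2 - 20*l) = l*(l + 2)*(l^3 - 10*l^2 + 29*l - 20) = l*(l - 1)*(l + 2)*(l^2 - 9*l + 20) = l*(l - 5)*(l - 1)*(l + 2)*(l - 4)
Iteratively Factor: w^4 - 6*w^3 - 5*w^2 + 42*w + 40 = (w - 4)*(w^3 - 2*w^2 - 13*w - 10) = (w - 4)*(w + 1)*(w^2 - 3*w - 10) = (w - 4)*(w + 1)*(w + 2)*(w - 5)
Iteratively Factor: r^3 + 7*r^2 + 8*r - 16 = (r + 4)*(r^2 + 3*r - 4) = (r + 4)^2*(r - 1)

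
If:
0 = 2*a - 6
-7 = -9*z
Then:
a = 3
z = 7/9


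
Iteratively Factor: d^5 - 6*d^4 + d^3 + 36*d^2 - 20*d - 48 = (d - 2)*(d^4 - 4*d^3 - 7*d^2 + 22*d + 24) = (d - 2)*(d + 2)*(d^3 - 6*d^2 + 5*d + 12) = (d - 4)*(d - 2)*(d + 2)*(d^2 - 2*d - 3) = (d - 4)*(d - 2)*(d + 1)*(d + 2)*(d - 3)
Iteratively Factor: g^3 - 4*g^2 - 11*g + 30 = (g - 2)*(g^2 - 2*g - 15) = (g - 5)*(g - 2)*(g + 3)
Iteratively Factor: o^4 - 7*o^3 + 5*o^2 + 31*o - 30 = (o + 2)*(o^3 - 9*o^2 + 23*o - 15) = (o - 3)*(o + 2)*(o^2 - 6*o + 5) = (o - 5)*(o - 3)*(o + 2)*(o - 1)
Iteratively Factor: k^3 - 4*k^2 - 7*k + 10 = (k - 1)*(k^2 - 3*k - 10) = (k - 1)*(k + 2)*(k - 5)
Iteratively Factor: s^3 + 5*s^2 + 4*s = (s + 4)*(s^2 + s) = (s + 1)*(s + 4)*(s)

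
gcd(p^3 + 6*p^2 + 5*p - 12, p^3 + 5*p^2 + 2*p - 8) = p^2 + 3*p - 4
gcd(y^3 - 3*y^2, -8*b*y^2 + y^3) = y^2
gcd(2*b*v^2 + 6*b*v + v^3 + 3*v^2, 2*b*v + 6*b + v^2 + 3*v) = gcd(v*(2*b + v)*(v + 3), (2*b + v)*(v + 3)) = 2*b*v + 6*b + v^2 + 3*v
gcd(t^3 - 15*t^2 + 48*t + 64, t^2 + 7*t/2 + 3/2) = 1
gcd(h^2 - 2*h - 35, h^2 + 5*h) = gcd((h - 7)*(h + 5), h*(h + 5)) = h + 5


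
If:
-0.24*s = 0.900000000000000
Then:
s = -3.75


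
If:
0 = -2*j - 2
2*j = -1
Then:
No Solution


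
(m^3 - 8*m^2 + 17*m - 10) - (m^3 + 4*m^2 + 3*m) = -12*m^2 + 14*m - 10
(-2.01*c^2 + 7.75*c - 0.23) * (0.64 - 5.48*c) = 11.0148*c^3 - 43.7564*c^2 + 6.2204*c - 0.1472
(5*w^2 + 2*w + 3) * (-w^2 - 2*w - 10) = -5*w^4 - 12*w^3 - 57*w^2 - 26*w - 30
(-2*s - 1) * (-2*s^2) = 4*s^3 + 2*s^2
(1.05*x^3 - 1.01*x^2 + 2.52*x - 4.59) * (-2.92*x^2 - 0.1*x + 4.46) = -3.066*x^5 + 2.8442*x^4 - 2.5744*x^3 + 8.6462*x^2 + 11.6982*x - 20.4714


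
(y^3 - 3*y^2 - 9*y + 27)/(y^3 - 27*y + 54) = (y + 3)/(y + 6)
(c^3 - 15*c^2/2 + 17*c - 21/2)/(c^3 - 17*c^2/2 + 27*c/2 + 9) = (2*c^2 - 9*c + 7)/(2*c^2 - 11*c - 6)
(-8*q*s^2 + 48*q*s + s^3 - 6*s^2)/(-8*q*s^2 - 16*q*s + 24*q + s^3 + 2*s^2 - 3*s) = s*(s - 6)/(s^2 + 2*s - 3)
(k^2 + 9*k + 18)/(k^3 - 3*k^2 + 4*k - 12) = (k^2 + 9*k + 18)/(k^3 - 3*k^2 + 4*k - 12)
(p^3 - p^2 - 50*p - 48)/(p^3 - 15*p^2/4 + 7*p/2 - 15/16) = 16*(p^3 - p^2 - 50*p - 48)/(16*p^3 - 60*p^2 + 56*p - 15)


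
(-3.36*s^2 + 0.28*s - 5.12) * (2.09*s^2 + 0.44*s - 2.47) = -7.0224*s^4 - 0.8932*s^3 - 2.2784*s^2 - 2.9444*s + 12.6464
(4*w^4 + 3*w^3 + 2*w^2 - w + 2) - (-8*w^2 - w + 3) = 4*w^4 + 3*w^3 + 10*w^2 - 1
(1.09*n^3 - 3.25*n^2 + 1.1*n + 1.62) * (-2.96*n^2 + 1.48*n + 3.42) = -3.2264*n^5 + 11.2332*n^4 - 4.3382*n^3 - 14.2822*n^2 + 6.1596*n + 5.5404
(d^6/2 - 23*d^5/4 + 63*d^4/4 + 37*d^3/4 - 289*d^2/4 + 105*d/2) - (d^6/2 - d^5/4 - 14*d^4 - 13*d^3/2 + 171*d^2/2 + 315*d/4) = -11*d^5/2 + 119*d^4/4 + 63*d^3/4 - 631*d^2/4 - 105*d/4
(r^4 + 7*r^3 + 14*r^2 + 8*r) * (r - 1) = r^5 + 6*r^4 + 7*r^3 - 6*r^2 - 8*r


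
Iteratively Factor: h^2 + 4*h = (h)*(h + 4)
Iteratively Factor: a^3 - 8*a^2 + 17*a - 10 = (a - 2)*(a^2 - 6*a + 5) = (a - 2)*(a - 1)*(a - 5)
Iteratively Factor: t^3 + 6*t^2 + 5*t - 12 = (t - 1)*(t^2 + 7*t + 12) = (t - 1)*(t + 4)*(t + 3)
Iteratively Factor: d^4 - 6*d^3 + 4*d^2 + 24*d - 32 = (d - 2)*(d^3 - 4*d^2 - 4*d + 16) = (d - 4)*(d - 2)*(d^2 - 4) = (d - 4)*(d - 2)*(d + 2)*(d - 2)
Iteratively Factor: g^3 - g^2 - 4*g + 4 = (g - 1)*(g^2 - 4) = (g - 1)*(g + 2)*(g - 2)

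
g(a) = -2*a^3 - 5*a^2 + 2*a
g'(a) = -6*a^2 - 10*a + 2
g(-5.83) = 214.71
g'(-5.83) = -143.63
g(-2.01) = -7.98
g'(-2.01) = -2.14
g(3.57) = -147.58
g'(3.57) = -110.17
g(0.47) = -0.37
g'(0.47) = -4.03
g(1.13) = -7.01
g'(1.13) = -16.96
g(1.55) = -16.36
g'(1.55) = -27.92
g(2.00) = -32.00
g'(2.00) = -42.00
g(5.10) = -385.15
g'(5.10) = -205.06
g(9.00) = -1845.00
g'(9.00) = -574.00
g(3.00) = -93.00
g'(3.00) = -82.00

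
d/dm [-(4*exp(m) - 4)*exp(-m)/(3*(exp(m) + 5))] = 4*(exp(2*m) - 2*exp(m) - 5)*exp(-m)/(3*(exp(2*m) + 10*exp(m) + 25))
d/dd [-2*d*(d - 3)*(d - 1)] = -6*d^2 + 16*d - 6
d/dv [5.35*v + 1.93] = 5.35000000000000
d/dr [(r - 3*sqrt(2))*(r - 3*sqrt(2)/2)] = 2*r - 9*sqrt(2)/2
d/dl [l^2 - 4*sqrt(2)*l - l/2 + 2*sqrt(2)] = 2*l - 4*sqrt(2) - 1/2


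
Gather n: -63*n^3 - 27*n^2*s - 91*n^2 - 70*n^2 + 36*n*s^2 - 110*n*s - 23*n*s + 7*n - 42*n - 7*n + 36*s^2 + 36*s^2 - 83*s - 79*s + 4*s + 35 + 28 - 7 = -63*n^3 + n^2*(-27*s - 161) + n*(36*s^2 - 133*s - 42) + 72*s^2 - 158*s + 56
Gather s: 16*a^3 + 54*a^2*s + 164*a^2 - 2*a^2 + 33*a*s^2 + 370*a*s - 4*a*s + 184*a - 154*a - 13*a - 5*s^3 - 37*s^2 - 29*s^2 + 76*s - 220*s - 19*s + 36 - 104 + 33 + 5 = 16*a^3 + 162*a^2 + 17*a - 5*s^3 + s^2*(33*a - 66) + s*(54*a^2 + 366*a - 163) - 30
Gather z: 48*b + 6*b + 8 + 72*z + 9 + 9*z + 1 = 54*b + 81*z + 18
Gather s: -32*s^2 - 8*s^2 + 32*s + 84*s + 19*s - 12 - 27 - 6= -40*s^2 + 135*s - 45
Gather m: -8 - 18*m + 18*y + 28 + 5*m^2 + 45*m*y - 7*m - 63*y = 5*m^2 + m*(45*y - 25) - 45*y + 20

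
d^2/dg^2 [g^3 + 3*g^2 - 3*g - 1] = 6*g + 6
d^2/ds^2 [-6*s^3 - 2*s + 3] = -36*s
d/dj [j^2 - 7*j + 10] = 2*j - 7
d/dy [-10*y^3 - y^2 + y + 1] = -30*y^2 - 2*y + 1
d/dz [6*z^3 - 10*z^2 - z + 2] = 18*z^2 - 20*z - 1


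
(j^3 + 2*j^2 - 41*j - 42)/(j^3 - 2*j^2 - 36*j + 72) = (j^2 + 8*j + 7)/(j^2 + 4*j - 12)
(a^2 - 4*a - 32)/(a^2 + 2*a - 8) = (a - 8)/(a - 2)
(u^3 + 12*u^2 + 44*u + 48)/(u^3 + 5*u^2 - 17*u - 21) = (u^3 + 12*u^2 + 44*u + 48)/(u^3 + 5*u^2 - 17*u - 21)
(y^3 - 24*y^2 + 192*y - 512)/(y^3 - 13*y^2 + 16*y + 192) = (y - 8)/(y + 3)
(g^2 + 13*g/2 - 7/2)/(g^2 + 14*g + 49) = (g - 1/2)/(g + 7)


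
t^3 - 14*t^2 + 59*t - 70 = (t - 7)*(t - 5)*(t - 2)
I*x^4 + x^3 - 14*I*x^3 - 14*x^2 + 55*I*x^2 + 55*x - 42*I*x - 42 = (x - 7)*(x - 6)*(x - I)*(I*x - I)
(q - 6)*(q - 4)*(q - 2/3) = q^3 - 32*q^2/3 + 92*q/3 - 16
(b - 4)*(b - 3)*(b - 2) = b^3 - 9*b^2 + 26*b - 24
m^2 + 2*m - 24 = (m - 4)*(m + 6)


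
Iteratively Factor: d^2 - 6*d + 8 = (d - 4)*(d - 2)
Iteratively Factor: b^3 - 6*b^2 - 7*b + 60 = (b - 5)*(b^2 - b - 12) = (b - 5)*(b + 3)*(b - 4)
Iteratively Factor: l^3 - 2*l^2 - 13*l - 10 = (l + 2)*(l^2 - 4*l - 5) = (l - 5)*(l + 2)*(l + 1)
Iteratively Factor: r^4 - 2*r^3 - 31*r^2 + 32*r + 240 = (r - 4)*(r^3 + 2*r^2 - 23*r - 60) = (r - 4)*(r + 4)*(r^2 - 2*r - 15) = (r - 5)*(r - 4)*(r + 4)*(r + 3)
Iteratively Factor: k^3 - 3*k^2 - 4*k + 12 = (k - 3)*(k^2 - 4) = (k - 3)*(k + 2)*(k - 2)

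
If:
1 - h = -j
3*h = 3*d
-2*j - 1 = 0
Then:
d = 1/2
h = 1/2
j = -1/2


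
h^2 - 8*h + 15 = (h - 5)*(h - 3)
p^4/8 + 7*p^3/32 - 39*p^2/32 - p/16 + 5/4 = (p/4 + 1)*(p/2 + 1/2)*(p - 2)*(p - 5/4)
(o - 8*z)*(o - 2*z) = o^2 - 10*o*z + 16*z^2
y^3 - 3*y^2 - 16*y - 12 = (y - 6)*(y + 1)*(y + 2)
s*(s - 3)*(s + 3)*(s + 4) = s^4 + 4*s^3 - 9*s^2 - 36*s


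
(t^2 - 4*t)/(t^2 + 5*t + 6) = t*(t - 4)/(t^2 + 5*t + 6)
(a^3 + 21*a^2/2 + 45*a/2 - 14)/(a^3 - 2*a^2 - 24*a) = (2*a^2 + 13*a - 7)/(2*a*(a - 6))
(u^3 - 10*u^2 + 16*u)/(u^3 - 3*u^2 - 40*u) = (u - 2)/(u + 5)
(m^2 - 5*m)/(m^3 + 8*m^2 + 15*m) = (m - 5)/(m^2 + 8*m + 15)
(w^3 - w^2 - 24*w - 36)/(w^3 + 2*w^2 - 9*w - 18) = (w - 6)/(w - 3)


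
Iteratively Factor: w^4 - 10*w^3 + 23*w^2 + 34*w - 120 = (w - 5)*(w^3 - 5*w^2 - 2*w + 24) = (w - 5)*(w - 4)*(w^2 - w - 6) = (w - 5)*(w - 4)*(w + 2)*(w - 3)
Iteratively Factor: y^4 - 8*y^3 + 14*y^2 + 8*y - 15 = (y + 1)*(y^3 - 9*y^2 + 23*y - 15) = (y - 3)*(y + 1)*(y^2 - 6*y + 5) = (y - 5)*(y - 3)*(y + 1)*(y - 1)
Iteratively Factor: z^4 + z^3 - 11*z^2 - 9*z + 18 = (z + 3)*(z^3 - 2*z^2 - 5*z + 6) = (z - 1)*(z + 3)*(z^2 - z - 6) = (z - 3)*(z - 1)*(z + 3)*(z + 2)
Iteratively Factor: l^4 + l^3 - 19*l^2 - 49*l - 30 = (l + 3)*(l^3 - 2*l^2 - 13*l - 10) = (l + 2)*(l + 3)*(l^2 - 4*l - 5) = (l - 5)*(l + 2)*(l + 3)*(l + 1)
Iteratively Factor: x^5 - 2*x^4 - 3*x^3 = (x)*(x^4 - 2*x^3 - 3*x^2) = x^2*(x^3 - 2*x^2 - 3*x) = x^2*(x + 1)*(x^2 - 3*x) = x^2*(x - 3)*(x + 1)*(x)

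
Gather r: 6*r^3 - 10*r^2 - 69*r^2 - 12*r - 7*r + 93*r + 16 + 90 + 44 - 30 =6*r^3 - 79*r^2 + 74*r + 120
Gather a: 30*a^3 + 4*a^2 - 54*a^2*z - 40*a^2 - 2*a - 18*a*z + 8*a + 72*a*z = 30*a^3 + a^2*(-54*z - 36) + a*(54*z + 6)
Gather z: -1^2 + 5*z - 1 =5*z - 2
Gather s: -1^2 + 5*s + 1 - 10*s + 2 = 2 - 5*s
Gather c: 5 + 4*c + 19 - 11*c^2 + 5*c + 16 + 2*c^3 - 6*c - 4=2*c^3 - 11*c^2 + 3*c + 36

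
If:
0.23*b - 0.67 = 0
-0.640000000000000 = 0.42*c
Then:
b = 2.91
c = -1.52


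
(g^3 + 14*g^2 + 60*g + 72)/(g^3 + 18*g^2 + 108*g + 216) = (g + 2)/(g + 6)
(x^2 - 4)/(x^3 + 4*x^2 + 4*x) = (x - 2)/(x*(x + 2))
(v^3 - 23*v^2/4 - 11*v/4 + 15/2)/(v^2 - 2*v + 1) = (4*v^2 - 19*v - 30)/(4*(v - 1))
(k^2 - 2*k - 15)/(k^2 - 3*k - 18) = (k - 5)/(k - 6)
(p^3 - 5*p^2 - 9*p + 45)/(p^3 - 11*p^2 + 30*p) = (p^2 - 9)/(p*(p - 6))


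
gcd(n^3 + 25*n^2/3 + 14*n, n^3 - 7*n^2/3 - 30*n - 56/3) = 1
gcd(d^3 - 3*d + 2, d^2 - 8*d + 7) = d - 1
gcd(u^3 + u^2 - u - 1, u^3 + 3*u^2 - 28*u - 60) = 1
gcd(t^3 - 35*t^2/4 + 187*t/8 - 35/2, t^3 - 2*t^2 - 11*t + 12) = t - 4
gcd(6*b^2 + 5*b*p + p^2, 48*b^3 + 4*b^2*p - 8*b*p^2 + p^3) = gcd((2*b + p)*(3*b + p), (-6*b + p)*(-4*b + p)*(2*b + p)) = 2*b + p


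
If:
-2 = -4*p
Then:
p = 1/2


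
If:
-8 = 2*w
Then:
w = -4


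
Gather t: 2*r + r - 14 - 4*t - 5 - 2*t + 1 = 3*r - 6*t - 18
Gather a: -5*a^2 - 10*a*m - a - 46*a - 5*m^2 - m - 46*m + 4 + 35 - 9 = -5*a^2 + a*(-10*m - 47) - 5*m^2 - 47*m + 30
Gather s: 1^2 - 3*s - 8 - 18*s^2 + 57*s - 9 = -18*s^2 + 54*s - 16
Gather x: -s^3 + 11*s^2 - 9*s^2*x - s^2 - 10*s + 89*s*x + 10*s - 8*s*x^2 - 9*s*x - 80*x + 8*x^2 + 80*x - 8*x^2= -s^3 + 10*s^2 - 8*s*x^2 + x*(-9*s^2 + 80*s)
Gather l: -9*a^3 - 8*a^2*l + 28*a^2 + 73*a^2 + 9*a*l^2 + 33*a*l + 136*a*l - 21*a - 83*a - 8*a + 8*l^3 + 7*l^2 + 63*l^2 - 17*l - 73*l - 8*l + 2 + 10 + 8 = -9*a^3 + 101*a^2 - 112*a + 8*l^3 + l^2*(9*a + 70) + l*(-8*a^2 + 169*a - 98) + 20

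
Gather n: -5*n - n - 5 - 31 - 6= -6*n - 42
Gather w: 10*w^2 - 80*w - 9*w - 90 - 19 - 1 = 10*w^2 - 89*w - 110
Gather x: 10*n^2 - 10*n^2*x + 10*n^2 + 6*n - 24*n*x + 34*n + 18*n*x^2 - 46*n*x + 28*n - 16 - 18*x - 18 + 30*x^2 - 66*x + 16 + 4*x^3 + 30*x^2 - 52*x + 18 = 20*n^2 + 68*n + 4*x^3 + x^2*(18*n + 60) + x*(-10*n^2 - 70*n - 136)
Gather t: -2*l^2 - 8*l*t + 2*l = -2*l^2 - 8*l*t + 2*l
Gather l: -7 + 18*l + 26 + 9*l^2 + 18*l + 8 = 9*l^2 + 36*l + 27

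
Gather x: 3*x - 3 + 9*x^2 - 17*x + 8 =9*x^2 - 14*x + 5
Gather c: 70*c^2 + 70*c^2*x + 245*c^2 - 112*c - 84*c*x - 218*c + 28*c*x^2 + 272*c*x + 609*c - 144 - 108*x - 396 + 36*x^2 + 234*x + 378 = c^2*(70*x + 315) + c*(28*x^2 + 188*x + 279) + 36*x^2 + 126*x - 162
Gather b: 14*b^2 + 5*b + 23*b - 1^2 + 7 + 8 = 14*b^2 + 28*b + 14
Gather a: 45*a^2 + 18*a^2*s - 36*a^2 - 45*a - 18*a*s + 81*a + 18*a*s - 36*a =a^2*(18*s + 9)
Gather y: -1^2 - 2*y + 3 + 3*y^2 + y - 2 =3*y^2 - y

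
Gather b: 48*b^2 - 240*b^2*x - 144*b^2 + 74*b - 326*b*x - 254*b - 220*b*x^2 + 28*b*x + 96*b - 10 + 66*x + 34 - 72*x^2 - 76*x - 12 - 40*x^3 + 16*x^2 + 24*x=b^2*(-240*x - 96) + b*(-220*x^2 - 298*x - 84) - 40*x^3 - 56*x^2 + 14*x + 12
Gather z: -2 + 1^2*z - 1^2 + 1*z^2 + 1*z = z^2 + 2*z - 3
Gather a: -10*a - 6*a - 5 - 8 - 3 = -16*a - 16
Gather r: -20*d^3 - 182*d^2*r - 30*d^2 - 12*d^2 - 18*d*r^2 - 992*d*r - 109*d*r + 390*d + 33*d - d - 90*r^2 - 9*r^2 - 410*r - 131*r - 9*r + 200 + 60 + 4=-20*d^3 - 42*d^2 + 422*d + r^2*(-18*d - 99) + r*(-182*d^2 - 1101*d - 550) + 264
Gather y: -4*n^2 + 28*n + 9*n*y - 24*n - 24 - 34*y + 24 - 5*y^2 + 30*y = -4*n^2 + 4*n - 5*y^2 + y*(9*n - 4)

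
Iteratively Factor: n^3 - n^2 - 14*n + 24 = (n - 2)*(n^2 + n - 12) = (n - 2)*(n + 4)*(n - 3)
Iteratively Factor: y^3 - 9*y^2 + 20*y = (y - 4)*(y^2 - 5*y) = y*(y - 4)*(y - 5)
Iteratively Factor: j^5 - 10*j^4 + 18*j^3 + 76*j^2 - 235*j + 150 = (j - 5)*(j^4 - 5*j^3 - 7*j^2 + 41*j - 30) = (j - 5)^2*(j^3 - 7*j + 6) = (j - 5)^2*(j + 3)*(j^2 - 3*j + 2) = (j - 5)^2*(j - 2)*(j + 3)*(j - 1)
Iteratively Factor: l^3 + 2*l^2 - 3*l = (l - 1)*(l^2 + 3*l) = (l - 1)*(l + 3)*(l)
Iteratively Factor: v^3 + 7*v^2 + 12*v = (v)*(v^2 + 7*v + 12) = v*(v + 3)*(v + 4)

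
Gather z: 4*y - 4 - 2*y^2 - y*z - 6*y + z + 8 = -2*y^2 - 2*y + z*(1 - y) + 4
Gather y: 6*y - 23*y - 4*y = -21*y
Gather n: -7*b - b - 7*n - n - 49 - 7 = -8*b - 8*n - 56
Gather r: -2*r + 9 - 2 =7 - 2*r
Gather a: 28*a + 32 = 28*a + 32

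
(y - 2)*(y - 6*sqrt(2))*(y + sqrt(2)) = y^3 - 5*sqrt(2)*y^2 - 2*y^2 - 12*y + 10*sqrt(2)*y + 24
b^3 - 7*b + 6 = (b - 2)*(b - 1)*(b + 3)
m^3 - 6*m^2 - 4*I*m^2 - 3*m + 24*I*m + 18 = (m - 6)*(m - 3*I)*(m - I)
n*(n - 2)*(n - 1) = n^3 - 3*n^2 + 2*n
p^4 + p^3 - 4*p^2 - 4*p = p*(p - 2)*(p + 1)*(p + 2)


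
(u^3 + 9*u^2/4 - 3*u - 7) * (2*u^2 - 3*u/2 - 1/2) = 2*u^5 + 3*u^4 - 79*u^3/8 - 85*u^2/8 + 12*u + 7/2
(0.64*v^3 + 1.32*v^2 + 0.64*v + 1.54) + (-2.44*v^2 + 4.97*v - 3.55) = 0.64*v^3 - 1.12*v^2 + 5.61*v - 2.01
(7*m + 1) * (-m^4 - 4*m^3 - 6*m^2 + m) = -7*m^5 - 29*m^4 - 46*m^3 + m^2 + m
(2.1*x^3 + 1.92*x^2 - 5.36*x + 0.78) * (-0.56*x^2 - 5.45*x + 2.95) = -1.176*x^5 - 12.5202*x^4 - 1.2674*x^3 + 34.4392*x^2 - 20.063*x + 2.301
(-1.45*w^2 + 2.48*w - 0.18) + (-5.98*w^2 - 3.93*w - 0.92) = -7.43*w^2 - 1.45*w - 1.1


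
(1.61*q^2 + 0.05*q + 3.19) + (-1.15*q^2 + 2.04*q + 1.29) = 0.46*q^2 + 2.09*q + 4.48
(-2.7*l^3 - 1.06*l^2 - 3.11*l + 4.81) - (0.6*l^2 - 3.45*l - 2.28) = -2.7*l^3 - 1.66*l^2 + 0.34*l + 7.09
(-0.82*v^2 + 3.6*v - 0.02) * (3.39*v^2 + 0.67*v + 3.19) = -2.7798*v^4 + 11.6546*v^3 - 0.271599999999999*v^2 + 11.4706*v - 0.0638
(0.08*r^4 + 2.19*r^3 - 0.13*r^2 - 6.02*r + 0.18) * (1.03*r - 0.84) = 0.0824*r^5 + 2.1885*r^4 - 1.9735*r^3 - 6.0914*r^2 + 5.2422*r - 0.1512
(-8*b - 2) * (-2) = 16*b + 4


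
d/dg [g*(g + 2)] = 2*g + 2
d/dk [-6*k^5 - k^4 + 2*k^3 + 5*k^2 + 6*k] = -30*k^4 - 4*k^3 + 6*k^2 + 10*k + 6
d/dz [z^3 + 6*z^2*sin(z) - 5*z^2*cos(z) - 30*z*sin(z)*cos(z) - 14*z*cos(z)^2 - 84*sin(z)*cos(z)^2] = 5*z^2*sin(z) + 6*z^2*cos(z) + 3*z^2 + 12*z*sin(z) + 14*z*sin(2*z) - 10*z*cos(z) - 30*z*cos(2*z) - 15*sin(2*z) - 21*cos(z) - 7*cos(2*z) - 63*cos(3*z) - 7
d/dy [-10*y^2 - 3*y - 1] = -20*y - 3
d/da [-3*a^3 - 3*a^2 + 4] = 3*a*(-3*a - 2)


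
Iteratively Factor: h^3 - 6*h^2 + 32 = (h + 2)*(h^2 - 8*h + 16) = (h - 4)*(h + 2)*(h - 4)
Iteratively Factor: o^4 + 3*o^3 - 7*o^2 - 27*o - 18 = (o - 3)*(o^3 + 6*o^2 + 11*o + 6) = (o - 3)*(o + 2)*(o^2 + 4*o + 3) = (o - 3)*(o + 1)*(o + 2)*(o + 3)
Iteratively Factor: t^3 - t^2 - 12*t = (t - 4)*(t^2 + 3*t) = t*(t - 4)*(t + 3)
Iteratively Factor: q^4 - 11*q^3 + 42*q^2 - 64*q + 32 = (q - 2)*(q^3 - 9*q^2 + 24*q - 16) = (q - 4)*(q - 2)*(q^2 - 5*q + 4) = (q - 4)*(q - 2)*(q - 1)*(q - 4)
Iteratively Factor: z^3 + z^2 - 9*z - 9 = (z - 3)*(z^2 + 4*z + 3) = (z - 3)*(z + 1)*(z + 3)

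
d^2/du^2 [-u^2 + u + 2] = -2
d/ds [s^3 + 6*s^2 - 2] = 3*s*(s + 4)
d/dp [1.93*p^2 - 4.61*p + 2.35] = 3.86*p - 4.61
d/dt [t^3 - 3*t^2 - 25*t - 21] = 3*t^2 - 6*t - 25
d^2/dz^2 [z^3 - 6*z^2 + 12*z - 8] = 6*z - 12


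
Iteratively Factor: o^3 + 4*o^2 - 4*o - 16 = (o + 2)*(o^2 + 2*o - 8) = (o + 2)*(o + 4)*(o - 2)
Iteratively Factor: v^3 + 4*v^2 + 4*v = (v)*(v^2 + 4*v + 4) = v*(v + 2)*(v + 2)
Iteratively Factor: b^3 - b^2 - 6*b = (b + 2)*(b^2 - 3*b) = (b - 3)*(b + 2)*(b)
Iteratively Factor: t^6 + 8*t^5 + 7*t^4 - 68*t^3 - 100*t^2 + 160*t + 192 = (t - 2)*(t^5 + 10*t^4 + 27*t^3 - 14*t^2 - 128*t - 96) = (t - 2)^2*(t^4 + 12*t^3 + 51*t^2 + 88*t + 48) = (t - 2)^2*(t + 3)*(t^3 + 9*t^2 + 24*t + 16) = (t - 2)^2*(t + 3)*(t + 4)*(t^2 + 5*t + 4) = (t - 2)^2*(t + 1)*(t + 3)*(t + 4)*(t + 4)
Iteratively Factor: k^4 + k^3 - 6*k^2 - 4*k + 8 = (k + 2)*(k^3 - k^2 - 4*k + 4) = (k - 2)*(k + 2)*(k^2 + k - 2) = (k - 2)*(k + 2)^2*(k - 1)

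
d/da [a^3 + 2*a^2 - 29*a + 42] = 3*a^2 + 4*a - 29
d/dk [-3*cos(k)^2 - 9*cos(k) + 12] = 3*(2*cos(k) + 3)*sin(k)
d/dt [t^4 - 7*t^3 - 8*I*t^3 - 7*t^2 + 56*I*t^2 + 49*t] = 4*t^3 + t^2*(-21 - 24*I) + t*(-14 + 112*I) + 49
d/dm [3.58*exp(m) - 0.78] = 3.58*exp(m)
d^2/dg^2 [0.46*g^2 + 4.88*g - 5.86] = 0.920000000000000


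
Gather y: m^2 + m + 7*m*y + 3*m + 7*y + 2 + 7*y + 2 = m^2 + 4*m + y*(7*m + 14) + 4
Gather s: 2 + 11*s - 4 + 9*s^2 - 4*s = 9*s^2 + 7*s - 2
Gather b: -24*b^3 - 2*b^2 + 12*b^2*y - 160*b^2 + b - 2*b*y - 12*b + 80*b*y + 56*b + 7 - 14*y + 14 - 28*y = -24*b^3 + b^2*(12*y - 162) + b*(78*y + 45) - 42*y + 21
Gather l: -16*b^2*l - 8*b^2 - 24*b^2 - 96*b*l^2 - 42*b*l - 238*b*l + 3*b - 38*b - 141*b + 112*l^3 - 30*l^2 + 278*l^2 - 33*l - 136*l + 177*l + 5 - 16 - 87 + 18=-32*b^2 - 176*b + 112*l^3 + l^2*(248 - 96*b) + l*(-16*b^2 - 280*b + 8) - 80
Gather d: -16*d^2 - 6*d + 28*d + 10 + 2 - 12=-16*d^2 + 22*d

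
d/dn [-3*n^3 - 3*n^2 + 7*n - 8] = -9*n^2 - 6*n + 7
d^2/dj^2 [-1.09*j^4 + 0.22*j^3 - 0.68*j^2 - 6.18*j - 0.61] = -13.08*j^2 + 1.32*j - 1.36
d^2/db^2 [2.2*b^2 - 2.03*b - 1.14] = 4.40000000000000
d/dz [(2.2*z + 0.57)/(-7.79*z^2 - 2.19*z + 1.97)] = (17.138*z^2 + 8.8806*z + 5.5823)/(60.6841*z^4 + 34.1202*z^3 - 25.8965*z^2 - 8.6286*z + 3.8809)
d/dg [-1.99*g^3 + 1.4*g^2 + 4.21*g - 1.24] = -5.97*g^2 + 2.8*g + 4.21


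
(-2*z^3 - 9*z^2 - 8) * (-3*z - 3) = 6*z^4 + 33*z^3 + 27*z^2 + 24*z + 24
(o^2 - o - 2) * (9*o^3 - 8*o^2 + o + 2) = 9*o^5 - 17*o^4 - 9*o^3 + 17*o^2 - 4*o - 4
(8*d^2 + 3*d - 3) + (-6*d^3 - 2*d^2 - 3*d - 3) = -6*d^3 + 6*d^2 - 6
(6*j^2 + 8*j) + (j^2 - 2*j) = 7*j^2 + 6*j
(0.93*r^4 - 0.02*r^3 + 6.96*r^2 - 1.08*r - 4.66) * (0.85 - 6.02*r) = -5.5986*r^5 + 0.9109*r^4 - 41.9162*r^3 + 12.4176*r^2 + 27.1352*r - 3.961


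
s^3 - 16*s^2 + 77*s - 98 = (s - 7)^2*(s - 2)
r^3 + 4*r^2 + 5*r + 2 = (r + 1)^2*(r + 2)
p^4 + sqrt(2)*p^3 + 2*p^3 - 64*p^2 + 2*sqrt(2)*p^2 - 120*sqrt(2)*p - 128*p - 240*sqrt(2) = (p + 2)*(p - 6*sqrt(2))*(p + 2*sqrt(2))*(p + 5*sqrt(2))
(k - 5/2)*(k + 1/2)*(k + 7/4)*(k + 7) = k^4 + 27*k^3/4 - 13*k^2/2 - 567*k/16 - 245/16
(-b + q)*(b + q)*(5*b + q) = -5*b^3 - b^2*q + 5*b*q^2 + q^3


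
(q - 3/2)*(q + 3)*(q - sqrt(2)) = q^3 - sqrt(2)*q^2 + 3*q^2/2 - 9*q/2 - 3*sqrt(2)*q/2 + 9*sqrt(2)/2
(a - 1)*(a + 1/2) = a^2 - a/2 - 1/2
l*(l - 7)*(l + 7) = l^3 - 49*l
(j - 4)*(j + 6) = j^2 + 2*j - 24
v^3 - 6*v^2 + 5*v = v*(v - 5)*(v - 1)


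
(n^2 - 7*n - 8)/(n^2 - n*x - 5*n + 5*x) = (n^2 - 7*n - 8)/(n^2 - n*x - 5*n + 5*x)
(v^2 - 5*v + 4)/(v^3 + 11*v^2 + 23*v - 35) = (v - 4)/(v^2 + 12*v + 35)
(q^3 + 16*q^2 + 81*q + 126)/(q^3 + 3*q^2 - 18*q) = (q^2 + 10*q + 21)/(q*(q - 3))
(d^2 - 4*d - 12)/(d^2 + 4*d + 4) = (d - 6)/(d + 2)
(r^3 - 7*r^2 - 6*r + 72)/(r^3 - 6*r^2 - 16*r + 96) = (r + 3)/(r + 4)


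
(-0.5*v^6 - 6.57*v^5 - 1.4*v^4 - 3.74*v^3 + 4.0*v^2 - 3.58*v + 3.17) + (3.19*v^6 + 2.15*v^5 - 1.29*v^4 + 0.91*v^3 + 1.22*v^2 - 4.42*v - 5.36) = 2.69*v^6 - 4.42*v^5 - 2.69*v^4 - 2.83*v^3 + 5.22*v^2 - 8.0*v - 2.19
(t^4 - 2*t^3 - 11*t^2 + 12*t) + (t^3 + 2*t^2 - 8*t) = t^4 - t^3 - 9*t^2 + 4*t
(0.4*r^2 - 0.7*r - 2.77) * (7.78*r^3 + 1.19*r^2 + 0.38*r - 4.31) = 3.112*r^5 - 4.97*r^4 - 22.2316*r^3 - 5.2863*r^2 + 1.9644*r + 11.9387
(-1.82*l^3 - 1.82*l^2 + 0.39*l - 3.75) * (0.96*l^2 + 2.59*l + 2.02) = -1.7472*l^5 - 6.461*l^4 - 8.0158*l^3 - 6.2663*l^2 - 8.9247*l - 7.575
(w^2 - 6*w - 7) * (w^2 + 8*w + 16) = w^4 + 2*w^3 - 39*w^2 - 152*w - 112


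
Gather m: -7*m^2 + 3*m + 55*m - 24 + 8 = -7*m^2 + 58*m - 16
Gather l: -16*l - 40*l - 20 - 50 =-56*l - 70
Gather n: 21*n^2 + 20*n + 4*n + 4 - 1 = 21*n^2 + 24*n + 3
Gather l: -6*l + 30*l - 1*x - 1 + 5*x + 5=24*l + 4*x + 4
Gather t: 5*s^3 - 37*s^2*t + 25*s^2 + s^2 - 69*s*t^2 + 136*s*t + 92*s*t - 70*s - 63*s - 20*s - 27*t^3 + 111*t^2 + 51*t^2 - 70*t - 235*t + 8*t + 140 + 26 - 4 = 5*s^3 + 26*s^2 - 153*s - 27*t^3 + t^2*(162 - 69*s) + t*(-37*s^2 + 228*s - 297) + 162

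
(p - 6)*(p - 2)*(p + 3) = p^3 - 5*p^2 - 12*p + 36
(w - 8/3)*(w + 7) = w^2 + 13*w/3 - 56/3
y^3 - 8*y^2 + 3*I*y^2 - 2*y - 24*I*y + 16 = (y - 8)*(y + I)*(y + 2*I)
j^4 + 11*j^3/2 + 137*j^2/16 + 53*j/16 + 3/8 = (j + 1/4)^2*(j + 2)*(j + 3)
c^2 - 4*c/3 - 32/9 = (c - 8/3)*(c + 4/3)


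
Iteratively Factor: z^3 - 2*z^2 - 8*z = (z + 2)*(z^2 - 4*z) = z*(z + 2)*(z - 4)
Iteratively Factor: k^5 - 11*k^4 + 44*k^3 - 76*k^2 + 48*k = (k - 3)*(k^4 - 8*k^3 + 20*k^2 - 16*k) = (k - 3)*(k - 2)*(k^3 - 6*k^2 + 8*k) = (k - 4)*(k - 3)*(k - 2)*(k^2 - 2*k) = k*(k - 4)*(k - 3)*(k - 2)*(k - 2)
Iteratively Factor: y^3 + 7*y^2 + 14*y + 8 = (y + 1)*(y^2 + 6*y + 8) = (y + 1)*(y + 2)*(y + 4)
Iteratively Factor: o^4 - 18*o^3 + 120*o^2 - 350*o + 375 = (o - 3)*(o^3 - 15*o^2 + 75*o - 125) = (o - 5)*(o - 3)*(o^2 - 10*o + 25) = (o - 5)^2*(o - 3)*(o - 5)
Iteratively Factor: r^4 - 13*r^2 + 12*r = (r + 4)*(r^3 - 4*r^2 + 3*r) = r*(r + 4)*(r^2 - 4*r + 3) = r*(r - 3)*(r + 4)*(r - 1)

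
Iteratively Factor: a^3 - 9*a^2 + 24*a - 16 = (a - 4)*(a^2 - 5*a + 4) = (a - 4)*(a - 1)*(a - 4)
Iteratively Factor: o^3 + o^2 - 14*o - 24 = (o + 3)*(o^2 - 2*o - 8) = (o - 4)*(o + 3)*(o + 2)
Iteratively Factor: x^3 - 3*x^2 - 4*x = (x - 4)*(x^2 + x) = x*(x - 4)*(x + 1)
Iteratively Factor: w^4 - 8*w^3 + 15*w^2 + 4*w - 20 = (w + 1)*(w^3 - 9*w^2 + 24*w - 20) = (w - 2)*(w + 1)*(w^2 - 7*w + 10) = (w - 2)^2*(w + 1)*(w - 5)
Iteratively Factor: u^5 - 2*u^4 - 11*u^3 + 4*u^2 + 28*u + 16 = (u - 2)*(u^4 - 11*u^2 - 18*u - 8) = (u - 2)*(u + 1)*(u^3 - u^2 - 10*u - 8) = (u - 2)*(u + 1)*(u + 2)*(u^2 - 3*u - 4) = (u - 2)*(u + 1)^2*(u + 2)*(u - 4)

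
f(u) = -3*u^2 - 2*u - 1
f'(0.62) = -5.72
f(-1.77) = -6.86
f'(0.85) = -7.10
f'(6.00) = -38.00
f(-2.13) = -10.35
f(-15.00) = -646.00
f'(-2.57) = 13.42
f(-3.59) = -32.48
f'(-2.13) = 10.78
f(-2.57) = -15.67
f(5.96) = -119.48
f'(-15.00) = 88.00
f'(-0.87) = 3.22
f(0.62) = -3.39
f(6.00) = -121.00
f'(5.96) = -37.76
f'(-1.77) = 8.62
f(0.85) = -4.87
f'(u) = -6*u - 2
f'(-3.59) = 19.54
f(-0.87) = -1.53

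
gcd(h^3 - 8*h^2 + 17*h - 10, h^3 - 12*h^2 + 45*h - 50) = h^2 - 7*h + 10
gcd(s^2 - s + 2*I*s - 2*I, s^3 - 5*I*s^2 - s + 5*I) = s - 1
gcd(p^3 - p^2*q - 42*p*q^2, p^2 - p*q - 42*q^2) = p^2 - p*q - 42*q^2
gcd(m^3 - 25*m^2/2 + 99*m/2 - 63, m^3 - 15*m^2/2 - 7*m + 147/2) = m - 7/2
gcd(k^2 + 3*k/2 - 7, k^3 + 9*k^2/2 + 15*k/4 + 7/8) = k + 7/2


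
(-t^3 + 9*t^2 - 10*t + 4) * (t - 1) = -t^4 + 10*t^3 - 19*t^2 + 14*t - 4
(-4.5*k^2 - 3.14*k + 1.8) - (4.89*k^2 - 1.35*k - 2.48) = -9.39*k^2 - 1.79*k + 4.28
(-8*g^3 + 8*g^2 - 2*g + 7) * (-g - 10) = 8*g^4 + 72*g^3 - 78*g^2 + 13*g - 70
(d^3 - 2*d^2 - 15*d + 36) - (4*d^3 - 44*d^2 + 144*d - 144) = -3*d^3 + 42*d^2 - 159*d + 180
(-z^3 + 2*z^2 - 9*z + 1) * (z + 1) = -z^4 + z^3 - 7*z^2 - 8*z + 1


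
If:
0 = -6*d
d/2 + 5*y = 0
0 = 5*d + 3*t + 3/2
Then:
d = 0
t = -1/2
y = 0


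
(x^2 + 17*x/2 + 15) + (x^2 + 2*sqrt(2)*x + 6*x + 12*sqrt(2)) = 2*x^2 + 2*sqrt(2)*x + 29*x/2 + 15 + 12*sqrt(2)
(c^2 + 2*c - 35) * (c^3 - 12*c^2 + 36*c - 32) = c^5 - 10*c^4 - 23*c^3 + 460*c^2 - 1324*c + 1120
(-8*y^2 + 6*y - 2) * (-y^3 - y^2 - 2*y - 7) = 8*y^5 + 2*y^4 + 12*y^3 + 46*y^2 - 38*y + 14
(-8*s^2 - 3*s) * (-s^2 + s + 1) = 8*s^4 - 5*s^3 - 11*s^2 - 3*s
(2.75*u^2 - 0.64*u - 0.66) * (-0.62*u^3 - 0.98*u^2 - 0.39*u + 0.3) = -1.705*u^5 - 2.2982*u^4 - 0.0361*u^3 + 1.7214*u^2 + 0.0654*u - 0.198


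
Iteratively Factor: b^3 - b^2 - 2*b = (b + 1)*(b^2 - 2*b) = (b - 2)*(b + 1)*(b)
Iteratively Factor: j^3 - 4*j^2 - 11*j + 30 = (j - 5)*(j^2 + j - 6) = (j - 5)*(j - 2)*(j + 3)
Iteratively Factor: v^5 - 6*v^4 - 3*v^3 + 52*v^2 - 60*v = (v - 2)*(v^4 - 4*v^3 - 11*v^2 + 30*v) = (v - 2)^2*(v^3 - 2*v^2 - 15*v) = v*(v - 2)^2*(v^2 - 2*v - 15) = v*(v - 5)*(v - 2)^2*(v + 3)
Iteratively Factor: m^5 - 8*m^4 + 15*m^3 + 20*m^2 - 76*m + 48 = (m + 2)*(m^4 - 10*m^3 + 35*m^2 - 50*m + 24) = (m - 4)*(m + 2)*(m^3 - 6*m^2 + 11*m - 6) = (m - 4)*(m - 2)*(m + 2)*(m^2 - 4*m + 3) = (m - 4)*(m - 3)*(m - 2)*(m + 2)*(m - 1)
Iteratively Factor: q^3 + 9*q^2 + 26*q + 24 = (q + 3)*(q^2 + 6*q + 8) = (q + 3)*(q + 4)*(q + 2)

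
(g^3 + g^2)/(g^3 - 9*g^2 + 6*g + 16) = g^2/(g^2 - 10*g + 16)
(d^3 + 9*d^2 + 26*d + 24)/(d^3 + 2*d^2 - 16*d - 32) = (d + 3)/(d - 4)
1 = 1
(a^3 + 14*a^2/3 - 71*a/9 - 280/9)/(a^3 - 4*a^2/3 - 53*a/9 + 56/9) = (a + 5)/(a - 1)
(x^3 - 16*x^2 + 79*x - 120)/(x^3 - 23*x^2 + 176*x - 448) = (x^2 - 8*x + 15)/(x^2 - 15*x + 56)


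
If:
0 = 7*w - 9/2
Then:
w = 9/14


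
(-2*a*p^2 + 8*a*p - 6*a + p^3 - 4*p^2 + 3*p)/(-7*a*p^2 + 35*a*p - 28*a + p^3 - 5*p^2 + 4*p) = (-2*a*p + 6*a + p^2 - 3*p)/(-7*a*p + 28*a + p^2 - 4*p)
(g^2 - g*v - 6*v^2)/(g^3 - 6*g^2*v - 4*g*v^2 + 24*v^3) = (g - 3*v)/(g^2 - 8*g*v + 12*v^2)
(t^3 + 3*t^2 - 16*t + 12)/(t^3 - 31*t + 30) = (t - 2)/(t - 5)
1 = 1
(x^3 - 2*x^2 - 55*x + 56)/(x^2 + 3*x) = (x^3 - 2*x^2 - 55*x + 56)/(x*(x + 3))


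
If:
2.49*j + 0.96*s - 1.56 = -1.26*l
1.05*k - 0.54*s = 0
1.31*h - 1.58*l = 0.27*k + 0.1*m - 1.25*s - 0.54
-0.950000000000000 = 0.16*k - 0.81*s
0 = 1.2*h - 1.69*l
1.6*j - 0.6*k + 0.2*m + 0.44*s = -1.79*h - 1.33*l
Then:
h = -1.72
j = 0.74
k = 0.67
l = -1.22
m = 16.68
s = 1.31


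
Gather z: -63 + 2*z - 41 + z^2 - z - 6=z^2 + z - 110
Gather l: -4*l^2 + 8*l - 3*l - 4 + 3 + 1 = -4*l^2 + 5*l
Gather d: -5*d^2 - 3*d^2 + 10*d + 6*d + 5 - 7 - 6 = -8*d^2 + 16*d - 8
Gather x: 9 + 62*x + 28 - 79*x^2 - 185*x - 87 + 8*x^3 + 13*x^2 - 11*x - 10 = 8*x^3 - 66*x^2 - 134*x - 60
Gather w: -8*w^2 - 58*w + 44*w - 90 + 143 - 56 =-8*w^2 - 14*w - 3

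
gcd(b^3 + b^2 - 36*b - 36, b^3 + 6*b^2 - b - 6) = b^2 + 7*b + 6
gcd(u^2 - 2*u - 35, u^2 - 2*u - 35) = u^2 - 2*u - 35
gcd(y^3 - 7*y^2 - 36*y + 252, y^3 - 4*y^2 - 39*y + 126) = y^2 - y - 42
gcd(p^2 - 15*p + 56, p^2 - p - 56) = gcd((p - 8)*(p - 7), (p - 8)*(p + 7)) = p - 8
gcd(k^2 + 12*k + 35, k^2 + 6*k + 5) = k + 5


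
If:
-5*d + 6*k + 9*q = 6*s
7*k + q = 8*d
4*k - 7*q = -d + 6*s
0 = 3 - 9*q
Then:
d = 55/39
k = 61/39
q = 1/3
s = 8/9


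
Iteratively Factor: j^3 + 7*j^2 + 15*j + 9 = (j + 3)*(j^2 + 4*j + 3) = (j + 3)^2*(j + 1)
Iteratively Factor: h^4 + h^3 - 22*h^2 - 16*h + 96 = (h + 4)*(h^3 - 3*h^2 - 10*h + 24) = (h + 3)*(h + 4)*(h^2 - 6*h + 8) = (h - 4)*(h + 3)*(h + 4)*(h - 2)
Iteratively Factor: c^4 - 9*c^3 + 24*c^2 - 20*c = (c)*(c^3 - 9*c^2 + 24*c - 20) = c*(c - 5)*(c^2 - 4*c + 4) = c*(c - 5)*(c - 2)*(c - 2)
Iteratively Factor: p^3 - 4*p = (p + 2)*(p^2 - 2*p) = (p - 2)*(p + 2)*(p)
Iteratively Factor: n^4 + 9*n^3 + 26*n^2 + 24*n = (n + 4)*(n^3 + 5*n^2 + 6*n) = (n + 2)*(n + 4)*(n^2 + 3*n) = (n + 2)*(n + 3)*(n + 4)*(n)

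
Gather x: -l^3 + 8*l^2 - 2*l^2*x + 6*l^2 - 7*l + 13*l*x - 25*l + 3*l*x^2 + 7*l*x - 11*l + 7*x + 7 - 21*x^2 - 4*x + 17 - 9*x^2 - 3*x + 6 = -l^3 + 14*l^2 - 43*l + x^2*(3*l - 30) + x*(-2*l^2 + 20*l) + 30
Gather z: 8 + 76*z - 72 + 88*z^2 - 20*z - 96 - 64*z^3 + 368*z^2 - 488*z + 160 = -64*z^3 + 456*z^2 - 432*z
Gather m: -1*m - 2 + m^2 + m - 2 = m^2 - 4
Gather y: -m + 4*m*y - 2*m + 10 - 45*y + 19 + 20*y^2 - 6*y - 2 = -3*m + 20*y^2 + y*(4*m - 51) + 27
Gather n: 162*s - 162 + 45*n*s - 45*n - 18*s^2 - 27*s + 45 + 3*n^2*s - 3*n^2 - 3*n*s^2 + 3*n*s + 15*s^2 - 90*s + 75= n^2*(3*s - 3) + n*(-3*s^2 + 48*s - 45) - 3*s^2 + 45*s - 42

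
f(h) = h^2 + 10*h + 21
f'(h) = 2*h + 10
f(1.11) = 33.33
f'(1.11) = 12.22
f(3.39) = 66.39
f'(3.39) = 16.78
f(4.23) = 81.19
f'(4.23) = 18.46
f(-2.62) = 1.66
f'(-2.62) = 4.76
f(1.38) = 36.70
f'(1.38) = 12.76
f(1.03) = 32.36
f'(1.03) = 12.06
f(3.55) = 69.10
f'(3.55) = 17.10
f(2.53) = 52.70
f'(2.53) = 15.06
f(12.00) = 285.00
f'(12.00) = 34.00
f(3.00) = 60.00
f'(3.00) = 16.00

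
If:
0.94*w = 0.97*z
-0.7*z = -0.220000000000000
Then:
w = 0.32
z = 0.31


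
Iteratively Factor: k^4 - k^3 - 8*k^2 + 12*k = (k - 2)*(k^3 + k^2 - 6*k) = (k - 2)*(k + 3)*(k^2 - 2*k) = k*(k - 2)*(k + 3)*(k - 2)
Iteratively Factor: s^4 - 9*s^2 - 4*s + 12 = (s + 2)*(s^3 - 2*s^2 - 5*s + 6) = (s - 3)*(s + 2)*(s^2 + s - 2) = (s - 3)*(s + 2)^2*(s - 1)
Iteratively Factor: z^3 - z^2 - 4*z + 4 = (z + 2)*(z^2 - 3*z + 2) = (z - 2)*(z + 2)*(z - 1)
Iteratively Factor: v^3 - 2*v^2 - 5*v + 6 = (v - 1)*(v^2 - v - 6) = (v - 3)*(v - 1)*(v + 2)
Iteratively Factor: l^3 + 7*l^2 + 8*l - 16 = (l + 4)*(l^2 + 3*l - 4) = (l + 4)^2*(l - 1)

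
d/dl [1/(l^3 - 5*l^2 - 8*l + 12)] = (-3*l^2 + 10*l + 8)/(l^3 - 5*l^2 - 8*l + 12)^2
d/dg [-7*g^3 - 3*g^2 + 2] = 3*g*(-7*g - 2)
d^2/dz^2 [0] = 0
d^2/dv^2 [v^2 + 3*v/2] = 2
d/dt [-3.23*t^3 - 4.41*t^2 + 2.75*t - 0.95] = -9.69*t^2 - 8.82*t + 2.75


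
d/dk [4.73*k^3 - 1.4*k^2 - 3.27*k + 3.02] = 14.19*k^2 - 2.8*k - 3.27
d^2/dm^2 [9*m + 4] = 0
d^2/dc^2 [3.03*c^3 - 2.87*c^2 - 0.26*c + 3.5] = 18.18*c - 5.74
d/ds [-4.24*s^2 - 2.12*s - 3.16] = -8.48*s - 2.12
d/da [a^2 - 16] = 2*a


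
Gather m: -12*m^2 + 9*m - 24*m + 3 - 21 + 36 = -12*m^2 - 15*m + 18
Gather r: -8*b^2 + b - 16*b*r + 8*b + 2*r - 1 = -8*b^2 + 9*b + r*(2 - 16*b) - 1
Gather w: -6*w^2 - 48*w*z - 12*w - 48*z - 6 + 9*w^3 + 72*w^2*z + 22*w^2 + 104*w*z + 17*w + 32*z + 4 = 9*w^3 + w^2*(72*z + 16) + w*(56*z + 5) - 16*z - 2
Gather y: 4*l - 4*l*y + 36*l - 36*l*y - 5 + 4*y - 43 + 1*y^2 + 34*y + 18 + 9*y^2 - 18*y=40*l + 10*y^2 + y*(20 - 40*l) - 30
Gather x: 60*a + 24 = 60*a + 24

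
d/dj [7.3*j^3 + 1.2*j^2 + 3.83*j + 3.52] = 21.9*j^2 + 2.4*j + 3.83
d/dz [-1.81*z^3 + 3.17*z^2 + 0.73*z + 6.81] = -5.43*z^2 + 6.34*z + 0.73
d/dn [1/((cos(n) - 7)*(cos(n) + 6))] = (-sin(n) + sin(2*n))/((cos(n) - 7)^2*(cos(n) + 6)^2)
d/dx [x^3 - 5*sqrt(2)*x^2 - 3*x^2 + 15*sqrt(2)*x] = 3*x^2 - 10*sqrt(2)*x - 6*x + 15*sqrt(2)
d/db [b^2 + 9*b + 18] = 2*b + 9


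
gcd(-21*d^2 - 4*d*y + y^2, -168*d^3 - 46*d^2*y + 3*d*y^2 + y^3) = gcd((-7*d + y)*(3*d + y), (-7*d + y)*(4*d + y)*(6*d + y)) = -7*d + y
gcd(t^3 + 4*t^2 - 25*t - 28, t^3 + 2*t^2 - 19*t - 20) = t^2 - 3*t - 4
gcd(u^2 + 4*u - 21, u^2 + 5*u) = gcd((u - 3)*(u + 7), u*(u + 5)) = 1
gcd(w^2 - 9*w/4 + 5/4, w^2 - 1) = w - 1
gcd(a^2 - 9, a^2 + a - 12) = a - 3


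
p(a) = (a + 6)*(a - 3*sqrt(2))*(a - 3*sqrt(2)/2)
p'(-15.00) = 656.74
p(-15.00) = -2965.13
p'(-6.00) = 83.18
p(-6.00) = 0.00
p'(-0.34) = -28.59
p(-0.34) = 63.84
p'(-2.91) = -1.66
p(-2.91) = 111.20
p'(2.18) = -16.51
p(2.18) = -0.99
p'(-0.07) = -29.12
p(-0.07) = 56.04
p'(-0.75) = -26.95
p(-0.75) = 75.26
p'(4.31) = 23.41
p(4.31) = 1.52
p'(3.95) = 14.75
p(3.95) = -5.32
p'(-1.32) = -23.00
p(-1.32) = 89.59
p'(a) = (a + 6)*(a - 3*sqrt(2)) + (a + 6)*(a - 3*sqrt(2)/2) + (a - 3*sqrt(2))*(a - 3*sqrt(2)/2)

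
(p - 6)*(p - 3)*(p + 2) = p^3 - 7*p^2 + 36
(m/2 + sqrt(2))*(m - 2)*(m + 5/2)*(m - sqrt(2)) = m^4/2 + m^3/4 + sqrt(2)*m^3/2 - 9*m^2/2 + sqrt(2)*m^2/4 - 5*sqrt(2)*m/2 - m + 10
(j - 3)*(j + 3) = j^2 - 9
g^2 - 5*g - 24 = (g - 8)*(g + 3)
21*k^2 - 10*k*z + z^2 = (-7*k + z)*(-3*k + z)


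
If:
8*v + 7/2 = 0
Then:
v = -7/16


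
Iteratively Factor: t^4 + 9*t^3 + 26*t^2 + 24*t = (t)*(t^3 + 9*t^2 + 26*t + 24) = t*(t + 3)*(t^2 + 6*t + 8) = t*(t + 2)*(t + 3)*(t + 4)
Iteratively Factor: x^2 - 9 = (x - 3)*(x + 3)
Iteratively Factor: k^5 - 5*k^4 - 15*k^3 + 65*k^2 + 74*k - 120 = (k + 2)*(k^4 - 7*k^3 - k^2 + 67*k - 60) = (k - 5)*(k + 2)*(k^3 - 2*k^2 - 11*k + 12) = (k - 5)*(k - 4)*(k + 2)*(k^2 + 2*k - 3) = (k - 5)*(k - 4)*(k + 2)*(k + 3)*(k - 1)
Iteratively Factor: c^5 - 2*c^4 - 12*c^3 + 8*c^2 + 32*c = (c)*(c^4 - 2*c^3 - 12*c^2 + 8*c + 32) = c*(c - 2)*(c^3 - 12*c - 16) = c*(c - 4)*(c - 2)*(c^2 + 4*c + 4) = c*(c - 4)*(c - 2)*(c + 2)*(c + 2)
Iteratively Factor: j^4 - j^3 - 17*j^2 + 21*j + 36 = (j + 4)*(j^3 - 5*j^2 + 3*j + 9) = (j - 3)*(j + 4)*(j^2 - 2*j - 3) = (j - 3)*(j + 1)*(j + 4)*(j - 3)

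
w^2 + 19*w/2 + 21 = (w + 7/2)*(w + 6)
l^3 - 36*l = l*(l - 6)*(l + 6)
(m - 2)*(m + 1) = m^2 - m - 2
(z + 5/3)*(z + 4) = z^2 + 17*z/3 + 20/3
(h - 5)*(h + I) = h^2 - 5*h + I*h - 5*I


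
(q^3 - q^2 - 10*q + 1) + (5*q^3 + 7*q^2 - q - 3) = 6*q^3 + 6*q^2 - 11*q - 2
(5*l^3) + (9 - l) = 5*l^3 - l + 9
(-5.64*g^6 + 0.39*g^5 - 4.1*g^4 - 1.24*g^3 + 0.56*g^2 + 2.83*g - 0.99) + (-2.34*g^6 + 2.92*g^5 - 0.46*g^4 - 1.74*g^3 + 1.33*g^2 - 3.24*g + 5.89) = -7.98*g^6 + 3.31*g^5 - 4.56*g^4 - 2.98*g^3 + 1.89*g^2 - 0.41*g + 4.9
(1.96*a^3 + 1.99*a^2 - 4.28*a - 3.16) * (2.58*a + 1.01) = 5.0568*a^4 + 7.1138*a^3 - 9.0325*a^2 - 12.4756*a - 3.1916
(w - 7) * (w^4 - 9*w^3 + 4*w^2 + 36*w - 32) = w^5 - 16*w^4 + 67*w^3 + 8*w^2 - 284*w + 224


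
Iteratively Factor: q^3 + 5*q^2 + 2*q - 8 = (q + 4)*(q^2 + q - 2) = (q + 2)*(q + 4)*(q - 1)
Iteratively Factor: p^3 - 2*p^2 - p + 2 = (p + 1)*(p^2 - 3*p + 2) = (p - 1)*(p + 1)*(p - 2)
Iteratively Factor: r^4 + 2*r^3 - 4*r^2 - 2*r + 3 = (r - 1)*(r^3 + 3*r^2 - r - 3) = (r - 1)*(r + 3)*(r^2 - 1) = (r - 1)*(r + 1)*(r + 3)*(r - 1)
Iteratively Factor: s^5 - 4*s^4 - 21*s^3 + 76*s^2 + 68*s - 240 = (s - 3)*(s^4 - s^3 - 24*s^2 + 4*s + 80) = (s - 3)*(s - 2)*(s^3 + s^2 - 22*s - 40) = (s - 5)*(s - 3)*(s - 2)*(s^2 + 6*s + 8) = (s - 5)*(s - 3)*(s - 2)*(s + 4)*(s + 2)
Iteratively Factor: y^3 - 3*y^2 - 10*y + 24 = (y - 2)*(y^2 - y - 12) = (y - 2)*(y + 3)*(y - 4)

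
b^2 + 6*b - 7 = (b - 1)*(b + 7)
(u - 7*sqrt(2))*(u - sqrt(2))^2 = u^3 - 9*sqrt(2)*u^2 + 30*u - 14*sqrt(2)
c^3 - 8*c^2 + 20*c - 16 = (c - 4)*(c - 2)^2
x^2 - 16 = (x - 4)*(x + 4)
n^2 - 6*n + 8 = (n - 4)*(n - 2)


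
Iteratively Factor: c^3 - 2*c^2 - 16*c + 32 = (c - 4)*(c^2 + 2*c - 8) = (c - 4)*(c - 2)*(c + 4)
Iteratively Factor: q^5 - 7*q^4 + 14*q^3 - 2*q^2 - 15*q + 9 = (q - 3)*(q^4 - 4*q^3 + 2*q^2 + 4*q - 3) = (q - 3)^2*(q^3 - q^2 - q + 1) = (q - 3)^2*(q - 1)*(q^2 - 1) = (q - 3)^2*(q - 1)*(q + 1)*(q - 1)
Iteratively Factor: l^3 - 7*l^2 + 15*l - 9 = (l - 3)*(l^2 - 4*l + 3) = (l - 3)*(l - 1)*(l - 3)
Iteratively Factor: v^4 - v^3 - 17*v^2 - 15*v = (v)*(v^3 - v^2 - 17*v - 15) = v*(v + 1)*(v^2 - 2*v - 15) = v*(v - 5)*(v + 1)*(v + 3)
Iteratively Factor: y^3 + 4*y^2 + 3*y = (y)*(y^2 + 4*y + 3) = y*(y + 1)*(y + 3)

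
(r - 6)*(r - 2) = r^2 - 8*r + 12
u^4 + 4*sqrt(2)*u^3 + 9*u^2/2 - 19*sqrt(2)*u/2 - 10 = (u - sqrt(2))*(u + sqrt(2)/2)*(u + 2*sqrt(2))*(u + 5*sqrt(2)/2)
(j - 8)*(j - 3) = j^2 - 11*j + 24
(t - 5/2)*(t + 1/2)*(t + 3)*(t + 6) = t^4 + 7*t^3 - 5*t^2/4 - 189*t/4 - 45/2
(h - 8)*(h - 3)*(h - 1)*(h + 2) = h^4 - 10*h^3 + 11*h^2 + 46*h - 48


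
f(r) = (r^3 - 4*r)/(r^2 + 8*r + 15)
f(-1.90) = 0.22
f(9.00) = 4.12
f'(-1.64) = 0.40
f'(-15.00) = 0.53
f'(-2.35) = 11.28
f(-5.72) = -83.88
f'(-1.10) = -0.37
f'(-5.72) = -99.26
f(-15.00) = -27.62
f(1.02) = -0.12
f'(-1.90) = 1.74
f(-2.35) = -2.08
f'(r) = (-2*r - 8)*(r^3 - 4*r)/(r^2 + 8*r + 15)^2 + (3*r^2 - 4)/(r^2 + 8*r + 15)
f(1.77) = -0.05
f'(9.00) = 0.78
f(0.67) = -0.11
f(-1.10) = 0.41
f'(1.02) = 0.02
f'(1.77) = 0.18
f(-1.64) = 0.47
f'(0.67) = -0.08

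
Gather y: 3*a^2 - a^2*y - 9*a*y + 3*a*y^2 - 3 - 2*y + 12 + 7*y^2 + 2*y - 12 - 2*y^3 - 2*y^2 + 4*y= 3*a^2 - 2*y^3 + y^2*(3*a + 5) + y*(-a^2 - 9*a + 4) - 3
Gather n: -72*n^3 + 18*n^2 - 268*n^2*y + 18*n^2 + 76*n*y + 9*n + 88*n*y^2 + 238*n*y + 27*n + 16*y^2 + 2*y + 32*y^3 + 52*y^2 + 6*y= -72*n^3 + n^2*(36 - 268*y) + n*(88*y^2 + 314*y + 36) + 32*y^3 + 68*y^2 + 8*y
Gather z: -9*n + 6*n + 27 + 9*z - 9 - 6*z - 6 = -3*n + 3*z + 12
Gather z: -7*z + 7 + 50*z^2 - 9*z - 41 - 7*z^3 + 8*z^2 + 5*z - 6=-7*z^3 + 58*z^2 - 11*z - 40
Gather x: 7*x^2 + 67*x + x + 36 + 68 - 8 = 7*x^2 + 68*x + 96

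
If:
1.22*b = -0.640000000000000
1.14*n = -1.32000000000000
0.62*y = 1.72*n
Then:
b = -0.52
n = -1.16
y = -3.21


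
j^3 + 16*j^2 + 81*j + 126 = (j + 3)*(j + 6)*(j + 7)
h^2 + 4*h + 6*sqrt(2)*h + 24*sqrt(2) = (h + 4)*(h + 6*sqrt(2))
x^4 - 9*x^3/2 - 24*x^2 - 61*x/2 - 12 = (x - 8)*(x + 1)^2*(x + 3/2)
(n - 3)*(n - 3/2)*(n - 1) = n^3 - 11*n^2/2 + 9*n - 9/2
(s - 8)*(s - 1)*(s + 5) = s^3 - 4*s^2 - 37*s + 40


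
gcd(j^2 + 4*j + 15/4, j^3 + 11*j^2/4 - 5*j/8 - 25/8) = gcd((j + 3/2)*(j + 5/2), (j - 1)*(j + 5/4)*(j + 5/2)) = j + 5/2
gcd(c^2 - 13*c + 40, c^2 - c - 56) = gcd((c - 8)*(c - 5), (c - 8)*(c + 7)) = c - 8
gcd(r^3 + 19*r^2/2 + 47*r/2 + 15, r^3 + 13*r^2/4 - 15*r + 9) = r + 6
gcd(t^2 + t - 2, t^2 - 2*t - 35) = 1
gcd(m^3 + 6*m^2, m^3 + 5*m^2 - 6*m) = m^2 + 6*m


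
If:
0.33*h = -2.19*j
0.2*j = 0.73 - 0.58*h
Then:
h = 1.33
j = -0.20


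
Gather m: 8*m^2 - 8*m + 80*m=8*m^2 + 72*m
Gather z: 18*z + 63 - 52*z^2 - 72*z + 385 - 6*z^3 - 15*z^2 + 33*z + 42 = -6*z^3 - 67*z^2 - 21*z + 490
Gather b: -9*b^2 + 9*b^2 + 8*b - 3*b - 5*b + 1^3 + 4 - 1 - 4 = 0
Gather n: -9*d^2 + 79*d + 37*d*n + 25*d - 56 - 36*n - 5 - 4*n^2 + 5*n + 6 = -9*d^2 + 104*d - 4*n^2 + n*(37*d - 31) - 55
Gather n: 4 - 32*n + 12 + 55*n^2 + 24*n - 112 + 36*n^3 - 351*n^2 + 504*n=36*n^3 - 296*n^2 + 496*n - 96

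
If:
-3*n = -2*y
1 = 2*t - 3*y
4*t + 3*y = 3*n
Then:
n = -4/21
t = 1/14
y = -2/7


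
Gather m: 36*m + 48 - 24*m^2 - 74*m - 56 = -24*m^2 - 38*m - 8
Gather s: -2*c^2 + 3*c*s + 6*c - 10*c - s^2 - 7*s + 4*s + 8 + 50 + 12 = -2*c^2 - 4*c - s^2 + s*(3*c - 3) + 70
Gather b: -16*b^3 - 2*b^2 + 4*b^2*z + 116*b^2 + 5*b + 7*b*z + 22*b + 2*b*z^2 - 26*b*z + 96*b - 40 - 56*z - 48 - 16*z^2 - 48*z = -16*b^3 + b^2*(4*z + 114) + b*(2*z^2 - 19*z + 123) - 16*z^2 - 104*z - 88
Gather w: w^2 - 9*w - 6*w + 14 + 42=w^2 - 15*w + 56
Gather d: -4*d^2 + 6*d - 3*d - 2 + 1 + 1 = -4*d^2 + 3*d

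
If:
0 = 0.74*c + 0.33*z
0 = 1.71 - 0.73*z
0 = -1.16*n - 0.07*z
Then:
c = -1.04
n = -0.14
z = 2.34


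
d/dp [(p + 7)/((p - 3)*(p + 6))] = (-p^2 - 14*p - 39)/(p^4 + 6*p^3 - 27*p^2 - 108*p + 324)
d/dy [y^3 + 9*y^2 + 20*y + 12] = 3*y^2 + 18*y + 20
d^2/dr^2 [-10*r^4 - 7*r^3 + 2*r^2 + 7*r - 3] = -120*r^2 - 42*r + 4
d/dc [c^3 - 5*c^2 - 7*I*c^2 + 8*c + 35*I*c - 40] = 3*c^2 - 10*c - 14*I*c + 8 + 35*I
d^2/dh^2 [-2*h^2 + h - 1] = -4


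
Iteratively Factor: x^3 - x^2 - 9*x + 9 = (x + 3)*(x^2 - 4*x + 3) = (x - 1)*(x + 3)*(x - 3)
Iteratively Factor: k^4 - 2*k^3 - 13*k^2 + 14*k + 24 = (k + 1)*(k^3 - 3*k^2 - 10*k + 24) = (k - 2)*(k + 1)*(k^2 - k - 12) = (k - 4)*(k - 2)*(k + 1)*(k + 3)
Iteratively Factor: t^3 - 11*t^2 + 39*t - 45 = (t - 5)*(t^2 - 6*t + 9) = (t - 5)*(t - 3)*(t - 3)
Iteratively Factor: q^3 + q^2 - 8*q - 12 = (q + 2)*(q^2 - q - 6) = (q - 3)*(q + 2)*(q + 2)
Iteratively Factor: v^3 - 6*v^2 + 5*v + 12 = (v - 3)*(v^2 - 3*v - 4) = (v - 3)*(v + 1)*(v - 4)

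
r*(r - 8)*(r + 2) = r^3 - 6*r^2 - 16*r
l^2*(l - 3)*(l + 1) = l^4 - 2*l^3 - 3*l^2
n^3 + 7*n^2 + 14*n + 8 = (n + 1)*(n + 2)*(n + 4)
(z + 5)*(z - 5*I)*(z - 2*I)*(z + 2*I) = z^4 + 5*z^3 - 5*I*z^3 + 4*z^2 - 25*I*z^2 + 20*z - 20*I*z - 100*I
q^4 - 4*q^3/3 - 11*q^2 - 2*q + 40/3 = (q - 4)*(q - 1)*(q + 5/3)*(q + 2)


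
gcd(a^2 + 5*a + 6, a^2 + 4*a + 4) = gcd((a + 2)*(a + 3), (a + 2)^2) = a + 2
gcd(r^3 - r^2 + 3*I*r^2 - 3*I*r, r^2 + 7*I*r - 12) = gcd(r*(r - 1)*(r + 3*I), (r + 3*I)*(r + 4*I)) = r + 3*I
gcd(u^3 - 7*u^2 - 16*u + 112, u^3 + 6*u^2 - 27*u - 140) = u + 4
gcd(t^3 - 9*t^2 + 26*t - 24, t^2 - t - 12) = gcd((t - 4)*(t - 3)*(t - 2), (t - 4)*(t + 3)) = t - 4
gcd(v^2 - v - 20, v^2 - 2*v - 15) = v - 5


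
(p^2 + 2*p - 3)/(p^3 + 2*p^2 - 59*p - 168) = (p - 1)/(p^2 - p - 56)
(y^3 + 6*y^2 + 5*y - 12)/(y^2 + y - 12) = (y^2 + 2*y - 3)/(y - 3)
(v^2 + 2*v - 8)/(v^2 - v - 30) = (-v^2 - 2*v + 8)/(-v^2 + v + 30)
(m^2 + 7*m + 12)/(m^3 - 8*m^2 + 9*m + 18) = (m^2 + 7*m + 12)/(m^3 - 8*m^2 + 9*m + 18)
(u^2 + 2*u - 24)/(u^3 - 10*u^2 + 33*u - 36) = (u + 6)/(u^2 - 6*u + 9)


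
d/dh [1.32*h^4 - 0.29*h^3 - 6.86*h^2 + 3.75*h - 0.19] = 5.28*h^3 - 0.87*h^2 - 13.72*h + 3.75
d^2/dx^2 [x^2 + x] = 2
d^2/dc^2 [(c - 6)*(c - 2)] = 2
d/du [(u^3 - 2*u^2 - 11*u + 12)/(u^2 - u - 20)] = (u^4 - 2*u^3 - 47*u^2 + 56*u + 232)/(u^4 - 2*u^3 - 39*u^2 + 40*u + 400)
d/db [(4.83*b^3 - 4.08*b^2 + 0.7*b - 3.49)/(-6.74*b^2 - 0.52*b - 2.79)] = (-32.5542*b^4 - 5.0232*b^3 - 33.5875*b^2 - 24.2788*b - 3.7678)/(45.4276*b^4 + 7.0096*b^3 + 37.8796*b^2 + 2.9016*b + 7.7841)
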